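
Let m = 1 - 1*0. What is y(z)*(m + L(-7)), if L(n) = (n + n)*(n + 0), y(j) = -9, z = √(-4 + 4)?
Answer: -891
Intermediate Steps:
z = 0 (z = √0 = 0)
m = 1 (m = 1 + 0 = 1)
L(n) = 2*n² (L(n) = (2*n)*n = 2*n²)
y(z)*(m + L(-7)) = -9*(1 + 2*(-7)²) = -9*(1 + 2*49) = -9*(1 + 98) = -9*99 = -891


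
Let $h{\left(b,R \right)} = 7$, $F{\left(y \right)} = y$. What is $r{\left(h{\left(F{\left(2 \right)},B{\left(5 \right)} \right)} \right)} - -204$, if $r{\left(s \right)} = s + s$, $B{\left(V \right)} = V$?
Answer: $218$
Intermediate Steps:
$r{\left(s \right)} = 2 s$
$r{\left(h{\left(F{\left(2 \right)},B{\left(5 \right)} \right)} \right)} - -204 = 2 \cdot 7 - -204 = 14 + 204 = 218$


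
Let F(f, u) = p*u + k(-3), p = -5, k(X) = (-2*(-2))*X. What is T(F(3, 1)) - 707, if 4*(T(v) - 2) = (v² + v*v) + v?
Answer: -2259/4 ≈ -564.75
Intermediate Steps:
k(X) = 4*X
F(f, u) = -12 - 5*u (F(f, u) = -5*u + 4*(-3) = -5*u - 12 = -12 - 5*u)
T(v) = 2 + v²/2 + v/4 (T(v) = 2 + ((v² + v*v) + v)/4 = 2 + ((v² + v²) + v)/4 = 2 + (2*v² + v)/4 = 2 + (v + 2*v²)/4 = 2 + (v²/2 + v/4) = 2 + v²/2 + v/4)
T(F(3, 1)) - 707 = (2 + (-12 - 5*1)²/2 + (-12 - 5*1)/4) - 707 = (2 + (-12 - 5)²/2 + (-12 - 5)/4) - 707 = (2 + (½)*(-17)² + (¼)*(-17)) - 707 = (2 + (½)*289 - 17/4) - 707 = (2 + 289/2 - 17/4) - 707 = 569/4 - 707 = -2259/4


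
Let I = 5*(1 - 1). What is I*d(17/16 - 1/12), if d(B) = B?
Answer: 0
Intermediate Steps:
I = 0 (I = 5*0 = 0)
I*d(17/16 - 1/12) = 0*(17/16 - 1/12) = 0*(47/48) = 0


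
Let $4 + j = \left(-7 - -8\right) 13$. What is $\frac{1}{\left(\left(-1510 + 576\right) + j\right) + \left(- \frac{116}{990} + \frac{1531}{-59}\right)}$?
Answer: $- \frac{29205}{27775892} \approx -0.0010515$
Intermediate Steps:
$j = 9$ ($j = -4 + \left(-7 - -8\right) 13 = -4 + \left(-7 + \left(-4 + 12\right)\right) 13 = -4 + \left(-7 + 8\right) 13 = -4 + 1 \cdot 13 = -4 + 13 = 9$)
$\frac{1}{\left(\left(-1510 + 576\right) + j\right) + \left(- \frac{116}{990} + \frac{1531}{-59}\right)} = \frac{1}{\left(\left(-1510 + 576\right) + 9\right) + \left(- \frac{116}{990} + \frac{1531}{-59}\right)} = \frac{1}{\left(-934 + 9\right) + \left(\left(-116\right) \frac{1}{990} + 1531 \left(- \frac{1}{59}\right)\right)} = \frac{1}{-925 - \frac{761267}{29205}} = \frac{1}{- \frac{27775892}{29205}} = - \frac{29205}{27775892}$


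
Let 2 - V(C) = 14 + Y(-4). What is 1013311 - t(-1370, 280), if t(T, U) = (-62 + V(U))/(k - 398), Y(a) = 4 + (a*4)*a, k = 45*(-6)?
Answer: 338445803/334 ≈ 1.0133e+6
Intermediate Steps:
k = -270
Y(a) = 4 + 4*a² (Y(a) = 4 + (4*a)*a = 4 + 4*a²)
V(C) = -80 (V(C) = 2 - (14 + (4 + 4*(-4)²)) = 2 - (14 + (4 + 4*16)) = 2 - (14 + (4 + 64)) = 2 - (14 + 68) = 2 - 1*82 = 2 - 82 = -80)
t(T, U) = 71/334 (t(T, U) = (-62 - 80)/(-270 - 398) = -142/(-668) = -142*(-1/668) = 71/334)
1013311 - t(-1370, 280) = 1013311 - 1*71/334 = 1013311 - 71/334 = 338445803/334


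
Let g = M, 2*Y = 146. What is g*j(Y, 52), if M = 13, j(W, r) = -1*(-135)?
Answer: 1755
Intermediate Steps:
Y = 73 (Y = (1/2)*146 = 73)
j(W, r) = 135
g = 13
g*j(Y, 52) = 13*135 = 1755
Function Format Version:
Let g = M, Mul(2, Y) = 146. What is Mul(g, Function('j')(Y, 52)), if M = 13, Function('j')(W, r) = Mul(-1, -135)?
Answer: 1755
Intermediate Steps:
Y = 73 (Y = Mul(Rational(1, 2), 146) = 73)
Function('j')(W, r) = 135
g = 13
Mul(g, Function('j')(Y, 52)) = Mul(13, 135) = 1755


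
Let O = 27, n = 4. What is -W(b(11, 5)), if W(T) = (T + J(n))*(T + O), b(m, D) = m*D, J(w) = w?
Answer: -4838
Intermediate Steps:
b(m, D) = D*m
W(T) = (4 + T)*(27 + T) (W(T) = (T + 4)*(T + 27) = (4 + T)*(27 + T))
-W(b(11, 5)) = -(108 + (5*11)² + 31*(5*11)) = -(108 + 55² + 31*55) = -(108 + 3025 + 1705) = -1*4838 = -4838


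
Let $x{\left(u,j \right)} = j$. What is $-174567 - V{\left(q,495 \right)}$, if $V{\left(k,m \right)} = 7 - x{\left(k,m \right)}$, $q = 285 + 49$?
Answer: $-174079$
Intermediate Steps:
$q = 334$
$V{\left(k,m \right)} = 7 - m$
$-174567 - V{\left(q,495 \right)} = -174567 - \left(7 - 495\right) = -174567 - -488 = -174567 + 488 = -174079$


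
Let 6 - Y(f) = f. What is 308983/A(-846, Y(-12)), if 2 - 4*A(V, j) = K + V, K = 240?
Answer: 308983/152 ≈ 2032.8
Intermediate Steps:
Y(f) = 6 - f
A(V, j) = -119/2 - V/4 (A(V, j) = ½ - (240 + V)/4 = ½ + (-60 - V/4) = -119/2 - V/4)
308983/A(-846, Y(-12)) = 308983/(-119/2 - ¼*(-846)) = 308983/(-119/2 + 423/2) = 308983/152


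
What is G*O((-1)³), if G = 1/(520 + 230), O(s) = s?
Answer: -1/750 ≈ -0.0013333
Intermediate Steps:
G = 1/750 ≈ 0.0013333
G*O((-1)³) = (1/750)*(-1)³ = (1/750)*(-1) = -1/750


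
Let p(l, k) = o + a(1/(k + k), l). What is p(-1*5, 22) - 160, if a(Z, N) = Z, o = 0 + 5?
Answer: -6819/44 ≈ -154.98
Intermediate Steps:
o = 5
p(l, k) = 5 + 1/(2*k) (p(l, k) = 5 + 1/(k + k) = 5 + 1/(2*k))
p(-1*5, 22) - 160 = (5 + (½)/22) - 160 = (5 + (½)*(1/22)) - 160 = (5 + 1/44) - 160 = 221/44 - 160 = -6819/44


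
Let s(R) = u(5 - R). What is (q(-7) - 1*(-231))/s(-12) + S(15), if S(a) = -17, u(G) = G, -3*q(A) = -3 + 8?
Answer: -179/51 ≈ -3.5098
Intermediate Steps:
q(A) = -5/3 (q(A) = -(-3 + 8)/3 = -⅓*5 = -5/3)
s(R) = 5 - R
(q(-7) - 1*(-231))/s(-12) + S(15) = (-5/3 - 1*(-231))/(5 - 1*(-12)) - 17 = (-5/3 + 231)/(5 + 12) - 17 = (688/3)/17 - 17 = (1/17)*(688/3) - 17 = 688/51 - 17 = -179/51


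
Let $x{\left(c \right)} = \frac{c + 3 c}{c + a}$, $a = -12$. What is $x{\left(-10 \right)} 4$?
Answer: $\frac{80}{11} \approx 7.2727$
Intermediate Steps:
$x{\left(c \right)} = \frac{4 c}{-12 + c}$ ($x{\left(c \right)} = \frac{c + 3 c}{c - 12} = \frac{4 c}{-12 + c}$)
$x{\left(-10 \right)} 4 = 4 \left(-10\right) \frac{1}{-12 - 10} \cdot 4 = 4 \left(-10\right) \frac{1}{-22} \cdot 4 = 4 \left(-10\right) \left(- \frac{1}{22}\right) 4 = \frac{20}{11} \cdot 4 = \frac{80}{11}$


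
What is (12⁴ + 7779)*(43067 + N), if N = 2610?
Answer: 1302479655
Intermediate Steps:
(12⁴ + 7779)*(43067 + N) = (12⁴ + 7779)*(43067 + 2610) = (20736 + 7779)*45677 = 28515*45677 = 1302479655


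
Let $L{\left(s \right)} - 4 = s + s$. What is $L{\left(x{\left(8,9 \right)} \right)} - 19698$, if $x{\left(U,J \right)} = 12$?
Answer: $-19670$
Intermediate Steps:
$L{\left(s \right)} = 4 + 2 s$ ($L{\left(s \right)} = 4 + \left(s + s\right) = 4 + 2 s$)
$L{\left(x{\left(8,9 \right)} \right)} - 19698 = \left(4 + 2 \cdot 12\right) - 19698 = \left(4 + 24\right) - 19698 = 28 - 19698 = -19670$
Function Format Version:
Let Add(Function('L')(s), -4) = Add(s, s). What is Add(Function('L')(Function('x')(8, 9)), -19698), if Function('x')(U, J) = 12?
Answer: -19670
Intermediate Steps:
Function('L')(s) = Add(4, Mul(2, s)) (Function('L')(s) = Add(4, Add(s, s)) = Add(4, Mul(2, s)))
Add(Function('L')(Function('x')(8, 9)), -19698) = Add(Add(4, Mul(2, 12)), -19698) = Add(Add(4, 24), -19698) = Add(28, -19698) = -19670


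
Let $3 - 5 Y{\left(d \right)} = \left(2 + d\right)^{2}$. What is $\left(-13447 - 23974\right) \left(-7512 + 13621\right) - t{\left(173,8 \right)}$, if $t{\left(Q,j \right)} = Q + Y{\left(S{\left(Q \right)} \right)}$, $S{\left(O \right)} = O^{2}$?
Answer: $- \frac{247160552}{5} \approx -4.9432 \cdot 10^{7}$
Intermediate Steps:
$Y{\left(d \right)} = \frac{3}{5} - \frac{\left(2 + d\right)^{2}}{5}$
$t{\left(Q,j \right)} = \frac{3}{5} + Q - \frac{\left(2 + Q^{2}\right)^{2}}{5}$ ($t{\left(Q,j \right)} = Q - \left(- \frac{3}{5} + \frac{\left(2 + Q^{2}\right)^{2}}{5}\right) = \frac{3}{5} + Q - \frac{\left(2 + Q^{2}\right)^{2}}{5}$)
$\left(-13447 - 23974\right) \left(-7512 + 13621\right) - t{\left(173,8 \right)} = \left(-13447 - 23974\right) \left(-7512 + 13621\right) - \left(\frac{3}{5} + 173 - \frac{\left(2 + 173^{2}\right)^{2}}{5}\right) = \left(-37421\right) 6109 - \left(\frac{3}{5} + 173 - \frac{\left(2 + 29929\right)^{2}}{5}\right) = -228604889 - \left(\frac{3}{5} + 173 - \frac{29931^{2}}{5}\right) = -228604889 - \left(\frac{3}{5} + 173 - \frac{895864761}{5}\right) = -228604889 - - \frac{895863893}{5} = -228604889 + \frac{895863893}{5} = - \frac{247160552}{5}$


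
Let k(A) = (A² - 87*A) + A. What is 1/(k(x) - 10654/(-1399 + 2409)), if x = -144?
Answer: 505/16720273 ≈ 3.0203e-5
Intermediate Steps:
k(A) = A² - 86*A
1/(k(x) - 10654/(-1399 + 2409)) = 1/(-144*(-86 - 144) - 10654/(-1399 + 2409)) = 1/(-144*(-230) - 10654/1010) = 1/(33120 - 10654*1/1010) = 1/(33120 - 5327/505) = 1/(16720273/505) = 505/16720273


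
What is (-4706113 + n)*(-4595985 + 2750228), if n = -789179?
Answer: 10142973676044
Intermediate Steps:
(-4706113 + n)*(-4595985 + 2750228) = (-4706113 - 789179)*(-4595985 + 2750228) = -5495292*(-1845757) = 10142973676044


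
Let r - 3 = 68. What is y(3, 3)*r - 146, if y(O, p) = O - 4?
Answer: -217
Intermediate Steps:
y(O, p) = -4 + O
r = 71 (r = 3 + 68 = 71)
y(3, 3)*r - 146 = (-4 + 3)*71 - 146 = -1*71 - 146 = -71 - 146 = -217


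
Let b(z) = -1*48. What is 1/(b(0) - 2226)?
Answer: -1/2274 ≈ -0.00043975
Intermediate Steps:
b(z) = -48
1/(b(0) - 2226) = 1/(-48 - 2226) = 1/(-2274) = -1/2274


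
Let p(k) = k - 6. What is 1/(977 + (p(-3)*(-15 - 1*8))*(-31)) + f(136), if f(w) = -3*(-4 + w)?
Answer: -2154241/5440 ≈ -396.00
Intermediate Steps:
p(k) = -6 + k
f(w) = 12 - 3*w
1/(977 + (p(-3)*(-15 - 1*8))*(-31)) + f(136) = 1/(977 + ((-6 - 3)*(-15 - 1*8))*(-31)) + (12 - 3*136) = 1/(977 - 9*(-15 - 8)*(-31)) + (12 - 408) = 1/(977 - 9*(-23)*(-31)) - 396 = 1/(977 + 207*(-31)) - 396 = 1/(977 - 6417) - 396 = 1/(-5440) - 396 = -1/5440 - 396 = -2154241/5440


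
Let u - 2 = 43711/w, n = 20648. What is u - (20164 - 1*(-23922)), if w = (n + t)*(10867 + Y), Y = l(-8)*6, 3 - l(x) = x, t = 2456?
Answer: -11135443430977/252596032 ≈ -44084.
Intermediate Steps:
l(x) = 3 - x
Y = 66 (Y = (3 - 1*(-8))*6 = (3 + 8)*6 = 11*6 = 66)
w = 252596032 (w = (20648 + 2456)*(10867 + 66) = 23104*10933 = 252596032)
u = 505235775/252596032 (u = 2 + 43711/252596032 = 505235775/252596032 ≈ 2.0002)
u - (20164 - 1*(-23922)) = 505235775/252596032 - (20164 - 1*(-23922)) = 505235775/252596032 - (20164 + 23922) = 505235775/252596032 - 1*44086 = 505235775/252596032 - 44086 = -11135443430977/252596032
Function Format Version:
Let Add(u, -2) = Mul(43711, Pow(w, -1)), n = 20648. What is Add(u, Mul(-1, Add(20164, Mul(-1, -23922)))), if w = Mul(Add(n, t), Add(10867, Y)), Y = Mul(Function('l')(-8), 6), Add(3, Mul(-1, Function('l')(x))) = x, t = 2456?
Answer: Rational(-11135443430977, 252596032) ≈ -44084.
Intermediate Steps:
Function('l')(x) = Add(3, Mul(-1, x))
Y = 66 (Y = Mul(Add(3, Mul(-1, -8)), 6) = Mul(Add(3, 8), 6) = Mul(11, 6) = 66)
w = 252596032 (w = Mul(Add(20648, 2456), Add(10867, 66)) = Mul(23104, 10933) = 252596032)
u = Rational(505235775, 252596032) (u = Add(2, Mul(43711, Pow(252596032, -1))) = Add(2, Mul(43711, Rational(1, 252596032))) = Add(2, Rational(43711, 252596032)) = Rational(505235775, 252596032) ≈ 2.0002)
Add(u, Mul(-1, Add(20164, Mul(-1, -23922)))) = Add(Rational(505235775, 252596032), Mul(-1, Add(20164, Mul(-1, -23922)))) = Add(Rational(505235775, 252596032), Mul(-1, Add(20164, 23922))) = Add(Rational(505235775, 252596032), Mul(-1, 44086)) = Add(Rational(505235775, 252596032), -44086) = Rational(-11135443430977, 252596032)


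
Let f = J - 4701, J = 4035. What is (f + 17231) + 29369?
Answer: 45934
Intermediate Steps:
f = -666 (f = 4035 - 4701 = -666)
(f + 17231) + 29369 = (-666 + 17231) + 29369 = 16565 + 29369 = 45934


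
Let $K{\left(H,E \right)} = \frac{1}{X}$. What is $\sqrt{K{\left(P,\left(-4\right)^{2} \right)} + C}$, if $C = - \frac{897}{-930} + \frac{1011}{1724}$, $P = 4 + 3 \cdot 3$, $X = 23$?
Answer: $\frac{\sqrt{15056938919635}}{3073030} \approx 1.2627$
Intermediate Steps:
$P = 13$ ($P = 4 + 9 = 13$)
$K{\left(H,E \right)} = \frac{1}{23}$
$C = \frac{414443}{267220}$ ($C = \left(-897\right) \left(- \frac{1}{930}\right) + 1011 \cdot \frac{1}{1724} = \frac{299}{310} + \frac{1011}{1724} = \frac{414443}{267220} \approx 1.5509$)
$\sqrt{K{\left(P,\left(-4\right)^{2} \right)} + C} = \sqrt{\frac{1}{23} + \frac{414443}{267220}} = \sqrt{\frac{9799409}{6146060}} = \frac{\sqrt{15056938919635}}{3073030}$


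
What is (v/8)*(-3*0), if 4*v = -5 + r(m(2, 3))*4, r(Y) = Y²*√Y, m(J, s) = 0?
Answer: 0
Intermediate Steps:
r(Y) = Y^(5/2)
v = -5/4 (v = (-5 + 0^(5/2)*4)/4 = (-5 + 0*4)/4 = (-5 + 0)/4 = (¼)*(-5) = -5/4 ≈ -1.2500)
(v/8)*(-3*0) = (-5/4/8)*(-3*0) = ((⅛)*(-5/4))*0 = -5/32*0 = 0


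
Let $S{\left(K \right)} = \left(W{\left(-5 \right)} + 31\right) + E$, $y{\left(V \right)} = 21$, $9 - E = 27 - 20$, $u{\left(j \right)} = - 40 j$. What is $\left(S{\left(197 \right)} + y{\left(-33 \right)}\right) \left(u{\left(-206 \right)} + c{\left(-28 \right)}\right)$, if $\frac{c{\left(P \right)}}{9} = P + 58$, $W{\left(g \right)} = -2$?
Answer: $442520$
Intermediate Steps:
$E = 2$ ($E = 9 - \left(27 - 20\right) = 9 - 7 = 2$)
$S{\left(K \right)} = 31$ ($S{\left(K \right)} = \left(-2 + 31\right) + 2 = 29 + 2 = 31$)
$c{\left(P \right)} = 522 + 9 P$ ($c{\left(P \right)} = 9 \left(P + 58\right) = 9 \left(58 + P\right) = 522 + 9 P$)
$\left(S{\left(197 \right)} + y{\left(-33 \right)}\right) \left(u{\left(-206 \right)} + c{\left(-28 \right)}\right) = \left(31 + 21\right) \left(\left(-40\right) \left(-206\right) + \left(522 + 9 \left(-28\right)\right)\right) = 52 \left(8240 + \left(522 - 252\right)\right) = 52 \left(8240 + 270\right) = 52 \cdot 8510 = 442520$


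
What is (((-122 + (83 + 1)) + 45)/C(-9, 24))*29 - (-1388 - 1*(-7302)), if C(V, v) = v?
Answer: -141733/24 ≈ -5905.5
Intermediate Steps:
(((-122 + (83 + 1)) + 45)/C(-9, 24))*29 - (-1388 - 1*(-7302)) = (((-122 + (83 + 1)) + 45)/24)*29 - (-1388 - 1*(-7302)) = (((-122 + 84) + 45)*(1/24))*29 - (-1388 + 7302) = ((-38 + 45)*(1/24))*29 - 1*5914 = (7*(1/24))*29 - 5914 = (7/24)*29 - 5914 = 203/24 - 5914 = -141733/24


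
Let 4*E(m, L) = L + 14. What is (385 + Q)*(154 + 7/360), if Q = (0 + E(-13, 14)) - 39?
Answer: 19572791/360 ≈ 54369.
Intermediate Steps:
E(m, L) = 7/2 + L/4 (E(m, L) = (L + 14)/4 = (14 + L)/4 = 7/2 + L/4)
Q = -32 (Q = (0 + (7/2 + (¼)*14)) - 39 = (0 + (7/2 + 7/2)) - 39 = (0 + 7) - 39 = 7 - 39 = -32)
(385 + Q)*(154 + 7/360) = (385 - 32)*(154 + 7/360) = 353*(154 + 7*(1/360)) = 353*(154 + 7/360) = 353*(55447/360) = 19572791/360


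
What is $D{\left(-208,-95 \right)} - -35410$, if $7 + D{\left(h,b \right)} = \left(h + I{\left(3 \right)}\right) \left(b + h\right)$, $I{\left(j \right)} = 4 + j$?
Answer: $96306$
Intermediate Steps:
$D{\left(h,b \right)} = -7 + \left(7 + h\right) \left(b + h\right)$ ($D{\left(h,b \right)} = -7 + \left(h + \left(4 + 3\right)\right) \left(b + h\right) = -7 + \left(h + 7\right) \left(b + h\right) = -7 + \left(7 + h\right) \left(b + h\right)$)
$D{\left(-208,-95 \right)} - -35410 = \left(-7 + \left(-208\right)^{2} + 7 \left(-95\right) + 7 \left(-208\right) - -19760\right) - -35410 = \left(-7 + 43264 - 665 - 1456 + 19760\right) + 35410 = 60896 + 35410 = 96306$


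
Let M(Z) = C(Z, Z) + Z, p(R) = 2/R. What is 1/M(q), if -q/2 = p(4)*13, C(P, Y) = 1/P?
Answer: -13/170 ≈ -0.076471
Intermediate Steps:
q = -13 (q = -2*2/4*13 = -2*2*(1/4)*13 = -13 ≈ -13.000)
M(Z) = Z + 1/Z (M(Z) = 1/Z + Z = Z + 1/Z)
1/M(q) = 1/(-13 + 1/(-13)) = 1/(-13 - 1/13) = 1/(-170/13) = -13/170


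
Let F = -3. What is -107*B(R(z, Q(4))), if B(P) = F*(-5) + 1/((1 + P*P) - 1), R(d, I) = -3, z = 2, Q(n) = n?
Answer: -14552/9 ≈ -1616.9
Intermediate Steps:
B(P) = 15 + P⁻² (B(P) = -3*(-5) + 1/((1 + P*P) - 1) = 15 + 1/((1 + P²) - 1) = 15 + 1/(P²) = 15 + P⁻²)
-107*B(R(z, Q(4))) = -107*(15 + (-3)⁻²) = -107*(15 + ⅑) = -107*136/9 = -14552/9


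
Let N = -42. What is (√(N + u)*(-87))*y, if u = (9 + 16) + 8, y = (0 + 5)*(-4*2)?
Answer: 10440*I ≈ 10440.0*I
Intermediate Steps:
y = -40 (y = 5*(-8) = -40)
u = 33 (u = 25 + 8 = 33)
(√(N + u)*(-87))*y = (√(-42 + 33)*(-87))*(-40) = (√(-9)*(-87))*(-40) = ((3*I)*(-87))*(-40) = -261*I*(-40) = 10440*I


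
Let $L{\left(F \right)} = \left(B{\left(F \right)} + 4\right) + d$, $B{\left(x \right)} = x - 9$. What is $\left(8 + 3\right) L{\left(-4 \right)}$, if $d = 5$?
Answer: $-44$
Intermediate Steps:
$B{\left(x \right)} = -9 + x$ ($B{\left(x \right)} = x - 9 = -9 + x$)
$L{\left(F \right)} = F$ ($L{\left(F \right)} = \left(\left(-9 + F\right) + 4\right) + 5 = \left(-5 + F\right) + 5 = F$)
$\left(8 + 3\right) L{\left(-4 \right)} = \left(8 + 3\right) \left(-4\right) = 11 \left(-4\right) = -44$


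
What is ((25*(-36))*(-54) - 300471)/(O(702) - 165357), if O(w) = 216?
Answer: 1423/933 ≈ 1.5252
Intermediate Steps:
((25*(-36))*(-54) - 300471)/(O(702) - 165357) = ((25*(-36))*(-54) - 300471)/(216 - 165357) = (-900*(-54) - 300471)/(-165141) = (48600 - 300471)*(-1/165141) = -251871*(-1/165141) = 1423/933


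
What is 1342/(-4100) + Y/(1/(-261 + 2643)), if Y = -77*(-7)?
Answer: 2631990229/2050 ≈ 1.2839e+6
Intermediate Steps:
Y = 539
1342/(-4100) + Y/(1/(-261 + 2643)) = 1342/(-4100) + 539/(1/(-261 + 2643)) = 1342*(-1/4100) + 539/(1/2382) = -671/2050 + 539/(1/2382) = -671/2050 + 539*2382 = -671/2050 + 1283898 = 2631990229/2050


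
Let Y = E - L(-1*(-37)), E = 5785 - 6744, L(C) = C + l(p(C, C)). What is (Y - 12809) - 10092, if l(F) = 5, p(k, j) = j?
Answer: -23902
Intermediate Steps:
L(C) = 5 + C (L(C) = C + 5 = 5 + C)
E = -959
Y = -1001 (Y = -959 - (5 - 1*(-37)) = -959 - (5 + 37) = -959 - 1*42 = -959 - 42 = -1001)
(Y - 12809) - 10092 = (-1001 - 12809) - 10092 = -13810 - 10092 = -23902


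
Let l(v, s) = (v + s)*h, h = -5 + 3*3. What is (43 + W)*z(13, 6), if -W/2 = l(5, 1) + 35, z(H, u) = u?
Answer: -450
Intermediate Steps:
h = 4 (h = -5 + 9 = 4)
l(v, s) = 4*s + 4*v (l(v, s) = (v + s)*4 = (s + v)*4 = 4*s + 4*v)
W = -118 (W = -2*((4*1 + 4*5) + 35) = -2*((4 + 20) + 35) = -2*(24 + 35) = -2*59 = -118)
(43 + W)*z(13, 6) = (43 - 118)*6 = -75*6 = -450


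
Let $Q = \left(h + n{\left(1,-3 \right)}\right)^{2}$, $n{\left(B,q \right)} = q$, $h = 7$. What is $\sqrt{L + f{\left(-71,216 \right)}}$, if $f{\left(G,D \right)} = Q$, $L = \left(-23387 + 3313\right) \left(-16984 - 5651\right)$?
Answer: $\sqrt{454375006} \approx 21316.0$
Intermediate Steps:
$L = 454374990$ ($L = \left(-20074\right) \left(-22635\right) = 454374990$)
$Q = 16$ ($Q = \left(7 - 3\right)^{2} = 4^{2} = 16$)
$f{\left(G,D \right)} = 16$
$\sqrt{L + f{\left(-71,216 \right)}} = \sqrt{454374990 + 16} = \sqrt{454375006}$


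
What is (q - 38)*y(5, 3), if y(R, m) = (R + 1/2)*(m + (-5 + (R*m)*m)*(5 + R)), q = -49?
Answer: -385671/2 ≈ -1.9284e+5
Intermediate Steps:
y(R, m) = (1/2 + R)*(m + (-5 + R*m**2)*(5 + R)) (y(R, m) = (R + 1/2)*(m + (-5 + R*m**2)*(5 + R)) = (1/2 + R)*(m + (-5 + R*m**2)*(5 + R)))
(q - 38)*y(5, 3) = (-49 - 38)*(-25/2 + (1/2)*3 - 5*5**2 - 55/2*5 + 5*3 + 5**3*3**2 + (5/2)*5*3**2 + (11/2)*5**2*3**2) = -87*(-25/2 + 3/2 - 5*25 - 275/2 + 15 + 125*9 + (5/2)*5*9 + (11/2)*25*9) = -87*(-25/2 + 3/2 - 125 - 275/2 + 15 + 1125 + 225/2 + 2475/2) = -87*4433/2 = -385671/2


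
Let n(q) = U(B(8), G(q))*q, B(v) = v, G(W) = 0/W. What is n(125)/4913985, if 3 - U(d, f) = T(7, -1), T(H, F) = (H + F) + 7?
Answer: -250/982797 ≈ -0.00025438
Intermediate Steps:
G(W) = 0
T(H, F) = 7 + F + H (T(H, F) = (F + H) + 7 = 7 + F + H)
U(d, f) = -10 (U(d, f) = 3 - (7 - 1 + 7) = 3 - 1*13 = 3 - 13 = -10)
n(q) = -10*q
n(125)/4913985 = -10*125/4913985 = -1250*1/4913985 = -250/982797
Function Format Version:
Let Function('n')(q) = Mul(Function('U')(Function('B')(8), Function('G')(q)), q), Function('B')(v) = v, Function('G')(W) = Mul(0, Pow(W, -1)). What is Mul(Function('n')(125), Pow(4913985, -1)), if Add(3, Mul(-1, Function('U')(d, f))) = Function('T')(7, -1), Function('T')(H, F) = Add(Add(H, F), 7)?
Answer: Rational(-250, 982797) ≈ -0.00025438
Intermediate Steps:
Function('G')(W) = 0
Function('T')(H, F) = Add(7, F, H) (Function('T')(H, F) = Add(Add(F, H), 7) = Add(7, F, H))
Function('U')(d, f) = -10 (Function('U')(d, f) = Add(3, Mul(-1, Add(7, -1, 7))) = Add(3, Mul(-1, 13)) = Add(3, -13) = -10)
Function('n')(q) = Mul(-10, q)
Mul(Function('n')(125), Pow(4913985, -1)) = Mul(Mul(-10, 125), Pow(4913985, -1)) = Mul(-1250, Rational(1, 4913985)) = Rational(-250, 982797)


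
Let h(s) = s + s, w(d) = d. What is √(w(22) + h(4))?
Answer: √30 ≈ 5.4772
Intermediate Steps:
h(s) = 2*s
√(w(22) + h(4)) = √(22 + 2*4) = √(22 + 8) = √30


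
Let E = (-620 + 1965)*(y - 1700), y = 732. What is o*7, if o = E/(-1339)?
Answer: 9113720/1339 ≈ 6806.4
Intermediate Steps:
E = -1301960 (E = (-620 + 1965)*(732 - 1700) = 1345*(-968) = -1301960)
o = 1301960/1339 (o = -1301960/(-1339) = -1301960*(-1/1339) = 1301960/1339 ≈ 972.34)
o*7 = (1301960/1339)*7 = 9113720/1339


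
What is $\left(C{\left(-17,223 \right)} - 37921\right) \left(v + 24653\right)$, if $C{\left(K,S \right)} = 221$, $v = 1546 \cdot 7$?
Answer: $-1337407500$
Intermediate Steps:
$v = 10822$
$\left(C{\left(-17,223 \right)} - 37921\right) \left(v + 24653\right) = \left(221 - 37921\right) \left(10822 + 24653\right) = \left(-37700\right) 35475 = -1337407500$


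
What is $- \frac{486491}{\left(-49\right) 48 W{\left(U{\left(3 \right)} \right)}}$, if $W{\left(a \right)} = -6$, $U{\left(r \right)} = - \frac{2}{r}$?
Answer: $- \frac{486491}{14112} \approx -34.474$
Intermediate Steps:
$- \frac{486491}{\left(-49\right) 48 W{\left(U{\left(3 \right)} \right)}} = - \frac{486491}{\left(-49\right) 48 \left(-6\right)} = - \frac{486491}{\left(-2352\right) \left(-6\right)} = - \frac{486491}{14112}$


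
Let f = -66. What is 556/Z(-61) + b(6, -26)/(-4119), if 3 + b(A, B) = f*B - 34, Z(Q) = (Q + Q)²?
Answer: -5675018/15326799 ≈ -0.37027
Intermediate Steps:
Z(Q) = 4*Q² (Z(Q) = (2*Q)² = 4*Q²)
b(A, B) = -37 - 66*B (b(A, B) = -3 + (-66*B - 34) = -3 + (-34 - 66*B) = -37 - 66*B)
556/Z(-61) + b(6, -26)/(-4119) = 556/((4*(-61)²)) + (-37 - 66*(-26))/(-4119) = 556/((4*3721)) + (-37 + 1716)*(-1/4119) = 556/14884 + 1679*(-1/4119) = 556*(1/14884) - 1679/4119 = 139/3721 - 1679/4119 = -5675018/15326799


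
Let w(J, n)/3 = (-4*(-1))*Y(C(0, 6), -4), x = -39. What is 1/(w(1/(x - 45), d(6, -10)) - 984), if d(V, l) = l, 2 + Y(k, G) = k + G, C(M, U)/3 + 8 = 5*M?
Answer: -1/1344 ≈ -0.00074405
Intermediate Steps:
C(M, U) = -24 + 15*M (C(M, U) = -24 + 3*(5*M) = -24 + 15*M)
Y(k, G) = -2 + G + k (Y(k, G) = -2 + (k + G) = -2 + (G + k) = -2 + G + k)
w(J, n) = -360 (w(J, n) = 3*((-4*(-1))*(-2 - 4 + (-24 + 15*0))) = 3*(4*(-2 - 4 + (-24 + 0))) = 3*(4*(-2 - 4 - 24)) = 3*(4*(-30)) = 3*(-120) = -360)
1/(w(1/(x - 45), d(6, -10)) - 984) = 1/(-360 - 984) = 1/(-1344) = -1/1344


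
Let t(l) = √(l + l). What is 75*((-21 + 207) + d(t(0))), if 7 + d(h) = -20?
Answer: 11925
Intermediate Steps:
t(l) = √2*√l (t(l) = √(2*l) = √2*√l)
d(h) = -27 (d(h) = -7 - 20 = -27)
75*((-21 + 207) + d(t(0))) = 75*((-21 + 207) - 27) = 75*(186 - 27) = 75*159 = 11925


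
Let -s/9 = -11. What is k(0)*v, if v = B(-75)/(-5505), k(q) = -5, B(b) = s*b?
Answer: -2475/367 ≈ -6.7439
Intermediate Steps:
s = 99 (s = -9*(-11) = 99)
B(b) = 99*b
v = 495/367 (v = (99*(-75))/(-5505) = -7425*(-1/5505) = 495/367 ≈ 1.3488)
k(0)*v = -5*495/367 = -2475/367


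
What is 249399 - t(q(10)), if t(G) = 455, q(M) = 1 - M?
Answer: 248944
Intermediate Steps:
249399 - t(q(10)) = 249399 - 1*455 = 249399 - 455 = 248944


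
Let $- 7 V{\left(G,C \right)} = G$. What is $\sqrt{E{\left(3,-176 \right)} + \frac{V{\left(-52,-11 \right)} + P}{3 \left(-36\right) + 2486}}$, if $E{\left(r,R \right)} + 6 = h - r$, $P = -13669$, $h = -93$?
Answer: $\frac{i \sqrt{29854983858}}{16646} \approx 10.38 i$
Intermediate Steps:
$V{\left(G,C \right)} = - \frac{G}{7}$
$E{\left(r,R \right)} = -99 - r$ ($E{\left(r,R \right)} = -6 - \left(93 + r\right) = -99 - r$)
$\sqrt{E{\left(3,-176 \right)} + \frac{V{\left(-52,-11 \right)} + P}{3 \left(-36\right) + 2486}} = \sqrt{\left(-99 - 3\right) + \frac{\left(- \frac{1}{7}\right) \left(-52\right) - 13669}{3 \left(-36\right) + 2486}} = \sqrt{\left(-99 - 3\right) + \frac{\frac{52}{7} - 13669}{-108 + 2486}} = \sqrt{-102 - \frac{95631}{7 \cdot 2378}} = \sqrt{-102 - \frac{95631}{16646}} = \sqrt{- \frac{1793523}{16646}} = \frac{i \sqrt{29854983858}}{16646}$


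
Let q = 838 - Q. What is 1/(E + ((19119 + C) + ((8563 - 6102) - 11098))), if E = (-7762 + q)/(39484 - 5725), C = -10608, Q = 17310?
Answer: -11253/1425956 ≈ -0.0078916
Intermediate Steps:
q = -16472 (q = 838 - 1*17310 = 838 - 17310 = -16472)
E = -8078/11253 (E = (-7762 - 16472)/(39484 - 5725) = -24234/33759 = -24234*1/33759 = -8078/11253 ≈ -0.71785)
1/(E + ((19119 + C) + ((8563 - 6102) - 11098))) = 1/(-8078/11253 + ((19119 - 10608) + ((8563 - 6102) - 11098))) = 1/(-8078/11253 + (8511 + (2461 - 11098))) = 1/(-8078/11253 + (8511 - 8637)) = 1/(-8078/11253 - 126) = 1/(-1425956/11253) = -11253/1425956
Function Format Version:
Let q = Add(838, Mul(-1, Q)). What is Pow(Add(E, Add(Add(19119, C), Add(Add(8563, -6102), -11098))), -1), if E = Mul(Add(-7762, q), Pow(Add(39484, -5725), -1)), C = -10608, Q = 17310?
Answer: Rational(-11253, 1425956) ≈ -0.0078916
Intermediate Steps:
q = -16472 (q = Add(838, Mul(-1, 17310)) = Add(838, -17310) = -16472)
E = Rational(-8078, 11253) (E = Mul(Add(-7762, -16472), Pow(Add(39484, -5725), -1)) = Mul(-24234, Pow(33759, -1)) = Mul(-24234, Rational(1, 33759)) = Rational(-8078, 11253) ≈ -0.71785)
Pow(Add(E, Add(Add(19119, C), Add(Add(8563, -6102), -11098))), -1) = Pow(Add(Rational(-8078, 11253), Add(Add(19119, -10608), Add(Add(8563, -6102), -11098))), -1) = Pow(Add(Rational(-8078, 11253), Add(8511, Add(2461, -11098))), -1) = Pow(Add(Rational(-8078, 11253), Add(8511, -8637)), -1) = Pow(Add(Rational(-8078, 11253), -126), -1) = Pow(Rational(-1425956, 11253), -1) = Rational(-11253, 1425956)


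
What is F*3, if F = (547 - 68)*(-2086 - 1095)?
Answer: -4571097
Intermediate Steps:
F = -1523699 (F = 479*(-3181) = -1523699)
F*3 = -1523699*3 = -4571097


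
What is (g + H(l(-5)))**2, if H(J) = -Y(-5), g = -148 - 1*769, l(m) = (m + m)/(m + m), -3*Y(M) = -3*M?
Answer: 831744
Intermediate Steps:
Y(M) = M (Y(M) = -(-1)*M = M)
l(m) = 1 (l(m) = (2*m)/((2*m)) = (2*m)*(1/(2*m)) = 1)
g = -917 (g = -148 - 769 = -917)
H(J) = 5 (H(J) = -1*(-5) = 5)
(g + H(l(-5)))**2 = (-917 + 5)**2 = (-912)**2 = 831744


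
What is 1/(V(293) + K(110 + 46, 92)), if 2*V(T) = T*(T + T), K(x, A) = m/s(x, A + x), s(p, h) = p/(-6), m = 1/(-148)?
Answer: 3848/330346953 ≈ 1.1648e-5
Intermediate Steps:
m = -1/148 ≈ -0.0067568
s(p, h) = -p/6 (s(p, h) = p*(-1/6) = -p/6)
K(x, A) = 3/(74*x) (K(x, A) = -(-6/x)/148 = -(-3)/(74*x) = 3/(74*x))
V(T) = T**2 (V(T) = (T*(T + T))/2 = (T*(2*T))/2 = (2*T**2)/2 = T**2)
1/(V(293) + K(110 + 46, 92)) = 1/(293**2 + 3/(74*(110 + 46))) = 1/(85849 + (3/74)/156) = 1/(85849 + (3/74)*(1/156)) = 1/(85849 + 1/3848) = 1/(330346953/3848) = 3848/330346953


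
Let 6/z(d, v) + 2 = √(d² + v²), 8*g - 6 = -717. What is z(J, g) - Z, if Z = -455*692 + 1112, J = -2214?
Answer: 98585962134100/314220209 + 432*√3879265/314220209 ≈ 3.1375e+5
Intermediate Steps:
g = -711/8 (g = ¾ + (⅛)*(-717) = ¾ - 717/8 = -711/8 ≈ -88.875)
Z = -313748 (Z = -314860 + 1112 = -313748)
z(d, v) = 6/(-2 + √(d² + v²))
z(J, g) - Z = 6/(-2 + √((-2214)² + (-711/8)²)) - 1*(-313748) = 6/(-2 + √(4901796 + 505521/64)) + 313748 = 6/(-2 + √(314220465/64)) + 313748 = 6/(-2 + 9*√3879265/8) + 313748 = 313748 + 6/(-2 + 9*√3879265/8)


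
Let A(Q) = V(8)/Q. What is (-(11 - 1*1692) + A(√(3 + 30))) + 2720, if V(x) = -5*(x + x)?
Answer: 4401 - 80*√33/33 ≈ 4387.1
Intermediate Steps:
V(x) = -10*x
A(Q) = -80/Q (A(Q) = (-10*8)/Q = -80/Q)
(-(11 - 1*1692) + A(√(3 + 30))) + 2720 = (-(11 - 1*1692) - 80/√(3 + 30)) + 2720 = (-(11 - 1692) - 80*√33/33) + 2720 = (-1*(-1681) - 80*√33/33) + 2720 = (1681 - 80*√33/33) + 2720 = 4401 - 80*√33/33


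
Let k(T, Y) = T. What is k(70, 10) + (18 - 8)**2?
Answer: 170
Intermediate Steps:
k(70, 10) + (18 - 8)**2 = 70 + (18 - 8)**2 = 70 + 10**2 = 70 + 100 = 170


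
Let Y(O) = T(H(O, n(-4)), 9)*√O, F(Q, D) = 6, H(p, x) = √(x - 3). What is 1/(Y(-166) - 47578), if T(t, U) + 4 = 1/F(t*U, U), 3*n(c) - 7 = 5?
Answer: -856404/40746033419 + 69*I*√166/40746033419 ≈ -2.1018e-5 + 2.1818e-8*I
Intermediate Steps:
n(c) = 4 (n(c) = 7/3 + (⅓)*5 = 7/3 + 5/3 = 4)
H(p, x) = √(-3 + x)
T(t, U) = -23/6 (T(t, U) = -4 + 1/6 = -4 + ⅙ = -23/6)
Y(O) = -23*√O/6
1/(Y(-166) - 47578) = 1/(-23*I*√166/6 - 47578) = 1/(-47578 - 23*I*√166/6)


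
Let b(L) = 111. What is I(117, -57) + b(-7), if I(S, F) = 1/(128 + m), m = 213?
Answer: 37852/341 ≈ 111.00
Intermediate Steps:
I(S, F) = 1/341 (I(S, F) = 1/(128 + 213) = 1/341)
I(117, -57) + b(-7) = 1/341 + 111 = 37852/341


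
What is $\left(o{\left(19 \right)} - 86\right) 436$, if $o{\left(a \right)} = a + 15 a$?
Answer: $95048$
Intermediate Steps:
$o{\left(a \right)} = 16 a$
$\left(o{\left(19 \right)} - 86\right) 436 = \left(16 \cdot 19 - 86\right) 436 = \left(304 - 86\right) 436 = 218 \cdot 436 = 95048$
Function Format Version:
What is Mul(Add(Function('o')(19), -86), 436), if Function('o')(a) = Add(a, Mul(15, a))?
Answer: 95048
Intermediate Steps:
Function('o')(a) = Mul(16, a)
Mul(Add(Function('o')(19), -86), 436) = Mul(Add(Mul(16, 19), -86), 436) = Mul(Add(304, -86), 436) = Mul(218, 436) = 95048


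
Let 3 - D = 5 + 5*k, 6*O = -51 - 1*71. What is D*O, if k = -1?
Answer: -61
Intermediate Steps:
O = -61/3 (O = (-51 - 1*71)/6 = (-51 - 71)/6 = (⅙)*(-122) = -61/3 ≈ -20.333)
D = 3 (D = 3 - (5 + 5*(-1)) = 3 - (5 - 5) = 3 - 1*0 = 3 + 0 = 3)
D*O = 3*(-61/3) = -61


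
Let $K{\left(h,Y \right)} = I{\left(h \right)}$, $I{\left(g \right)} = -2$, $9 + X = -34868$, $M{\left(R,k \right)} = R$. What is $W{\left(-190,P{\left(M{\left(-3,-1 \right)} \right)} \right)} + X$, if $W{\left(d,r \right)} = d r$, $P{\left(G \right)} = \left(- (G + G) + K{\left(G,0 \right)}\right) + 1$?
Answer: $-35827$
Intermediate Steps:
$X = -34877$ ($X = -9 - 34868 = -34877$)
$K{\left(h,Y \right)} = -2$
$P{\left(G \right)} = -1 - 2 G$ ($P{\left(G \right)} = \left(- (G + G) - 2\right) + 1 = \left(- 2 G - 2\right) + 1 = \left(-2 - 2 G\right) + 1 = -1 - 2 G$)
$W{\left(-190,P{\left(M{\left(-3,-1 \right)} \right)} \right)} + X = - 190 \left(-1 - -6\right) - 34877 = - 190 \left(-1 + 6\right) - 34877 = \left(-190\right) 5 - 34877 = -950 - 34877 = -35827$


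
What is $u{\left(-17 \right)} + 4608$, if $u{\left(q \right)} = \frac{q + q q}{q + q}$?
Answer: $4600$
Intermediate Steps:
$u{\left(q \right)} = \frac{q + q^{2}}{2 q}$
$u{\left(-17 \right)} + 4608 = \left(\frac{1}{2} + \frac{1}{2} \left(-17\right)\right) + 4608 = \left(\frac{1}{2} - \frac{17}{2}\right) + 4608 = -8 + 4608 = 4600$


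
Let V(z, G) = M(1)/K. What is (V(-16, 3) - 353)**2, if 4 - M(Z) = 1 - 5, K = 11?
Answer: 15015625/121 ≈ 1.2410e+5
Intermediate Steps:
M(Z) = 8 (M(Z) = 4 - (1 - 5) = 4 - 1*(-4) = 4 + 4 = 8)
V(z, G) = 8/11
(V(-16, 3) - 353)**2 = (8/11 - 353)**2 = (-3875/11)**2 = 15015625/121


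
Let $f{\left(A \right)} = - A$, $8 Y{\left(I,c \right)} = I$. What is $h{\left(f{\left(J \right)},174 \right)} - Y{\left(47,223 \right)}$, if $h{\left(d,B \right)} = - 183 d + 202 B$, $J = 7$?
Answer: $\frac{291385}{8} \approx 36423.0$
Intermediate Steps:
$Y{\left(I,c \right)} = \frac{I}{8}$
$h{\left(f{\left(J \right)},174 \right)} - Y{\left(47,223 \right)} = \left(- 183 \left(\left(-1\right) 7\right) + 202 \cdot 174\right) - \frac{1}{8} \cdot 47 = \left(\left(-183\right) \left(-7\right) + 35148\right) - \frac{47}{8} = \left(1281 + 35148\right) - \frac{47}{8} = 36429 - \frac{47}{8} = \frac{291385}{8}$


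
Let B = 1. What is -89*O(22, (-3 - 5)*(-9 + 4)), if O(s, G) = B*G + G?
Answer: -7120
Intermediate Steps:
O(s, G) = 2*G (O(s, G) = 1*G + G = G + G = 2*G)
-89*O(22, (-3 - 5)*(-9 + 4)) = -178*(-3 - 5)*(-9 + 4) = -178*(-8*(-5)) = -178*40 = -89*80 = -7120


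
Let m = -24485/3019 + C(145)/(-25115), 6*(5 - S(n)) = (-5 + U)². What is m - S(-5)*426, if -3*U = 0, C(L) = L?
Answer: -5506450841/15164437 ≈ -363.12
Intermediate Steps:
U = 0 (U = -⅓*0 = 0)
S(n) = ⅚ (S(n) = 5 - (-5 + 0)²/6 = 5 - ⅙*(-5)² = 5 - ⅙*25 = 5 - 25/6 = ⅚)
m = -123075706/15164437 (m = -24485/3019 + 145/(-25115) = -24485*1/3019 + 145*(-1/25115) = -24485/3019 - 29/5023 = -123075706/15164437 ≈ -8.1161)
m - S(-5)*426 = -123075706/15164437 - 5*426/6 = -123075706/15164437 - 1*355 = -123075706/15164437 - 355 = -5506450841/15164437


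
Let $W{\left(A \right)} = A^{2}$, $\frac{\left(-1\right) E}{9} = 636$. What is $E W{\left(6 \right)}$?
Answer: $-206064$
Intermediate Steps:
$E = -5724$ ($E = \left(-9\right) 636 = -5724$)
$E W{\left(6 \right)} = - 5724 \cdot 6^{2} = \left(-5724\right) 36 = -206064$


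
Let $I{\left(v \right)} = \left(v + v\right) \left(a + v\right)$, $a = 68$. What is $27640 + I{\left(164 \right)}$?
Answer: $103736$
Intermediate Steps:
$I{\left(v \right)} = 2 v \left(68 + v\right)$ ($I{\left(v \right)} = \left(v + v\right) \left(68 + v\right) = 2 v \left(68 + v\right)$)
$27640 + I{\left(164 \right)} = 27640 + 2 \cdot 164 \left(68 + 164\right) = 27640 + 2 \cdot 164 \cdot 232 = 27640 + 76096 = 103736$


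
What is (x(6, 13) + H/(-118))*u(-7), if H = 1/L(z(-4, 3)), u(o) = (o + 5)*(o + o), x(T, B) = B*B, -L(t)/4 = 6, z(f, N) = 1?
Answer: 3350263/708 ≈ 4732.0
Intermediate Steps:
L(t) = -24 (L(t) = -4*6 = -24)
x(T, B) = B²
u(o) = 2*o*(5 + o) (u(o) = (5 + o)*(2*o) = 2*o*(5 + o))
H = -1/24 (H = 1/(-24) = -1/24 ≈ -0.041667)
(x(6, 13) + H/(-118))*u(-7) = (13² - 1/24/(-118))*(2*(-7)*(5 - 7)) = (169 - 1/24*(-1/118))*(2*(-7)*(-2)) = (169 + 1/2832)*28 = (478609/2832)*28 = 3350263/708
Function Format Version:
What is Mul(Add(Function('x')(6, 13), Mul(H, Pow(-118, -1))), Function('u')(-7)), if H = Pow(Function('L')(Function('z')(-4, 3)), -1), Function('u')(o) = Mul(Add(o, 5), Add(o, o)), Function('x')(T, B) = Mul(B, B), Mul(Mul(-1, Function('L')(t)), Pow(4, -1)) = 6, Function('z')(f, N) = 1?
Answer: Rational(3350263, 708) ≈ 4732.0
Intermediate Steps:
Function('L')(t) = -24 (Function('L')(t) = Mul(-4, 6) = -24)
Function('x')(T, B) = Pow(B, 2)
Function('u')(o) = Mul(2, o, Add(5, o)) (Function('u')(o) = Mul(Add(5, o), Mul(2, o)) = Mul(2, o, Add(5, o)))
H = Rational(-1, 24) (H = Pow(-24, -1) = Rational(-1, 24) ≈ -0.041667)
Mul(Add(Function('x')(6, 13), Mul(H, Pow(-118, -1))), Function('u')(-7)) = Mul(Add(Pow(13, 2), Mul(Rational(-1, 24), Pow(-118, -1))), Mul(2, -7, Add(5, -7))) = Mul(Add(169, Mul(Rational(-1, 24), Rational(-1, 118))), Mul(2, -7, -2)) = Mul(Add(169, Rational(1, 2832)), 28) = Mul(Rational(478609, 2832), 28) = Rational(3350263, 708)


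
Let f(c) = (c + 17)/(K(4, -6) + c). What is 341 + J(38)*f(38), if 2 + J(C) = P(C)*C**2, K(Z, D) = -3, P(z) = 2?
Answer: 34133/7 ≈ 4876.1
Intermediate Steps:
J(C) = -2 + 2*C**2
f(c) = (17 + c)/(-3 + c) (f(c) = (c + 17)/(-3 + c) = (17 + c)/(-3 + c))
341 + J(38)*f(38) = 341 + (-2 + 2*38**2)*((17 + 38)/(-3 + 38)) = 341 + (-2 + 2*1444)*(55/35) = 341 + (-2 + 2888)*((1/35)*55) = 341 + 2886*(11/7) = 341 + 31746/7 = 34133/7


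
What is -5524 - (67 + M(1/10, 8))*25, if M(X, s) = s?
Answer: -7399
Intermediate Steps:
-5524 - (67 + M(1/10, 8))*25 = -5524 - (67 + 8)*25 = -5524 - 75*25 = -5524 - 1*1875 = -5524 - 1875 = -7399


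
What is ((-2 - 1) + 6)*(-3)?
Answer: -9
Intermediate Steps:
((-2 - 1) + 6)*(-3) = (-3 + 6)*(-3) = 3*(-3) = -9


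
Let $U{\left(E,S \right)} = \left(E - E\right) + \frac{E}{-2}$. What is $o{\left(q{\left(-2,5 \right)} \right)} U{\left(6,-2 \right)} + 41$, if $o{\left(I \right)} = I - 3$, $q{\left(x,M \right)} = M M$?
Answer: $-25$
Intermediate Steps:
$q{\left(x,M \right)} = M^{2}$
$o{\left(I \right)} = -3 + I$
$U{\left(E,S \right)} = - \frac{E}{2}$ ($U{\left(E,S \right)} = 0 + E \left(- \frac{1}{2}\right) = 0 - \frac{E}{2} = - \frac{E}{2}$)
$o{\left(q{\left(-2,5 \right)} \right)} U{\left(6,-2 \right)} + 41 = \left(-3 + 5^{2}\right) \left(\left(- \frac{1}{2}\right) 6\right) + 41 = \left(-3 + 25\right) \left(-3\right) + 41 = 22 \left(-3\right) + 41 = -66 + 41 = -25$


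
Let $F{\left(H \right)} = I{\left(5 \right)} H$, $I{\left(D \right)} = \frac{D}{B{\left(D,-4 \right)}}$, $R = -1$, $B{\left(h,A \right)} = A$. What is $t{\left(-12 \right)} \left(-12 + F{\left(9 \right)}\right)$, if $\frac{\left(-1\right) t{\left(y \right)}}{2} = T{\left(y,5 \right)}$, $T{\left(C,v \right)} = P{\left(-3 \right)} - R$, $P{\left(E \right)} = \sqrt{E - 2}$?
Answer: $\frac{93}{2} + \frac{93 i \sqrt{5}}{2} \approx 46.5 + 103.98 i$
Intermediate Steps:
$P{\left(E \right)} = \sqrt{-2 + E}$
$T{\left(C,v \right)} = 1 + i \sqrt{5}$ ($T{\left(C,v \right)} = \sqrt{-2 - 3} - -1 = \sqrt{-5} + 1 = i \sqrt{5} + 1 = 1 + i \sqrt{5}$)
$I{\left(D \right)} = - \frac{D}{4}$ ($I{\left(D \right)} = \frac{D}{-4} = D \left(- \frac{1}{4}\right) = - \frac{D}{4}$)
$F{\left(H \right)} = - \frac{5 H}{4}$ ($F{\left(H \right)} = \left(- \frac{1}{4}\right) 5 H = - \frac{5 H}{4}$)
$t{\left(y \right)} = -2 - 2 i \sqrt{5}$ ($t{\left(y \right)} = - 2 \left(1 + i \sqrt{5}\right) = -2 - 2 i \sqrt{5}$)
$t{\left(-12 \right)} \left(-12 + F{\left(9 \right)}\right) = \left(-2 - 2 i \sqrt{5}\right) \left(-12 - \frac{45}{4}\right) = \left(-2 - 2 i \sqrt{5}\right) \left(- \frac{93}{4}\right) = \frac{93}{2} + \frac{93 i \sqrt{5}}{2}$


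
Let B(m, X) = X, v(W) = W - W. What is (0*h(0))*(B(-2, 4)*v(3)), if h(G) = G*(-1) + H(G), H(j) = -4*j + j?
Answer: 0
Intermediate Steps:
v(W) = 0
H(j) = -3*j
h(G) = -4*G (h(G) = G*(-1) - 3*G = -G - 3*G = -4*G)
(0*h(0))*(B(-2, 4)*v(3)) = (0*(-4*0))*(4*0) = (0*0)*0 = 0*0 = 0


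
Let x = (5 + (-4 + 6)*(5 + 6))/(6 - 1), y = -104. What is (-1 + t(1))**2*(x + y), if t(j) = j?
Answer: 0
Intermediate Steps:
x = 27/5 (x = (5 + 2*11)/5 = (5 + 22)*(1/5) = 27*(1/5) = 27/5 ≈ 5.4000)
(-1 + t(1))**2*(x + y) = (-1 + 1)**2*(27/5 - 104) = 0**2*(-493/5) = 0*(-493/5) = 0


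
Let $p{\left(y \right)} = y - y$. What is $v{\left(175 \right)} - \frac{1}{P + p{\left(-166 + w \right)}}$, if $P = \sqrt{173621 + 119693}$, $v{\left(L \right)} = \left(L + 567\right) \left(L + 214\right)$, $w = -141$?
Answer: $288638 - \frac{\sqrt{5986}}{41902} \approx 2.8864 \cdot 10^{5}$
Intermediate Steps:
$p{\left(y \right)} = 0$
$v{\left(L \right)} = \left(214 + L\right) \left(567 + L\right)$ ($v{\left(L \right)} = \left(567 + L\right) \left(214 + L\right) = \left(214 + L\right) \left(567 + L\right)$)
$P = 7 \sqrt{5986}$ ($P = \sqrt{293314} = 7 \sqrt{5986} \approx 541.58$)
$v{\left(175 \right)} - \frac{1}{P + p{\left(-166 + w \right)}} = \left(121338 + 175^{2} + 781 \cdot 175\right) - \frac{1}{7 \sqrt{5986} + 0} = \left(121338 + 30625 + 136675\right) - \frac{1}{7 \sqrt{5986}} = 288638 - \frac{\sqrt{5986}}{41902}$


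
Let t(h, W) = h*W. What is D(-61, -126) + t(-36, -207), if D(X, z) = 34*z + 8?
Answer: 3176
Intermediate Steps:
t(h, W) = W*h
D(X, z) = 8 + 34*z
D(-61, -126) + t(-36, -207) = (8 + 34*(-126)) - 207*(-36) = (8 - 4284) + 7452 = -4276 + 7452 = 3176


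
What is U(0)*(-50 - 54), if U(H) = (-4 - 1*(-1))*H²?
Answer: 0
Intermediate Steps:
U(H) = -3*H² (U(H) = (-4 + 1)*H² = -3*H²)
U(0)*(-50 - 54) = (-3*0²)*(-50 - 54) = -3*0*(-104) = 0*(-104) = 0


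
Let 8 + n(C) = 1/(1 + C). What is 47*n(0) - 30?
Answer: -359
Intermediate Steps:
n(C) = -8 + 1/(1 + C)
47*n(0) - 30 = 47*((-7 - 8*0)/(1 + 0)) - 30 = 47*((-7 + 0)/1) - 30 = 47*(1*(-7)) - 30 = 47*(-7) - 30 = -329 - 30 = -359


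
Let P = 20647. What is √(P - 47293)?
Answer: I*√26646 ≈ 163.24*I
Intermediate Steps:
√(P - 47293) = √(20647 - 47293) = √(-26646) = I*√26646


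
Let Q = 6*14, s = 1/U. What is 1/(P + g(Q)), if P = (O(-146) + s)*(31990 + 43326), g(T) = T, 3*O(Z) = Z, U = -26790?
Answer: -705/2584034722 ≈ -2.7283e-7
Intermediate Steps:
O(Z) = Z/3
s = -1/26790 (s = 1/(-26790) = -1/26790 ≈ -3.7327e-5)
Q = 84
P = -2584093942/705 (P = ((⅓)*(-146) - 1/26790)*(31990 + 43326) = (-146/3 - 1/26790)*75316 = -1303781/26790*75316 = -2584093942/705 ≈ -3.6654e+6)
1/(P + g(Q)) = 1/(-2584093942/705 + 84) = 1/(-2584034722/705) = -705/2584034722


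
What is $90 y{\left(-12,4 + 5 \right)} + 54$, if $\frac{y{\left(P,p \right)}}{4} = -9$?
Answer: $-3186$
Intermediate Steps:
$y{\left(P,p \right)} = -36$ ($y{\left(P,p \right)} = 4 \left(-9\right) = -36$)
$90 y{\left(-12,4 + 5 \right)} + 54 = 90 \left(-36\right) + 54 = -3240 + 54 = -3186$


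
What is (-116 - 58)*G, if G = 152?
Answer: -26448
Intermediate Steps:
(-116 - 58)*G = (-116 - 58)*152 = -174*152 = -26448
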